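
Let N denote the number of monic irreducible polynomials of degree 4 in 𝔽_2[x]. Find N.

3

The number of monic irreducibles of degree 4 over GF(2) is (1/4)·Σ_{d∣4} μ(4/d) 2^d.
Divisors of 4: 1, 2, 4; μ(4/d) for each: 0, -1, 1.
Σ = − 2^2 + 2^4 = 12.
N = 12/4 = 3.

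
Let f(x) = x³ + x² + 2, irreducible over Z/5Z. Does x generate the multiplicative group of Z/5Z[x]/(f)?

|GF(5^3)^×| = 5^3 − 1 = 124. Prime factorization: 124 = 2^2·31.
f is primitive ⇔ x has order 124 in GF(5)[x]/(f), i.e. x^(124/q) ≠ 1 for each prime q | 124.
x^(62) mod f = 4.
x^(4) mod f = x² + 3x + 2.
None equal 1, so x has full order 124; f is primitive.

Yes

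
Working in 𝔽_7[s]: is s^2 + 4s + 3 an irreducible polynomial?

Write g(s) = s^2 + 4s + 3.
Check for roots in 𝔽_7: g(0) = 3; g(1) = 1; g(2) = 1; g(3) = 3; g(4) = 0 → root; g(5) = 6; g(6) = 0 → root.
g(4) = 0, so (s − 4) divides g(s); g is reducible.

No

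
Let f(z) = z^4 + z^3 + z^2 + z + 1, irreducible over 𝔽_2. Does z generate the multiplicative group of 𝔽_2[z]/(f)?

No

|GF(2^4)^×| = 2^4 − 1 = 15. Prime factorization: 15 = 3·5.
f is primitive ⇔ z has order 15 in GF(2)[z]/(f), i.e. z^(15/q) ≠ 1 for each prime q | 15.
z^(5) mod f = 1
z^(3) mod f = z^3.
Since z^(5) = 1, the order of z divides 5 < 15; not primitive.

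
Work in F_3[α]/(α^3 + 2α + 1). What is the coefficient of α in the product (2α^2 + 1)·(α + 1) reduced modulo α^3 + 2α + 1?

0

Multiply in F_3[α]: (2α^2 + 1)·(α + 1) = 2α^3 + 2α^2 + α + 1.
Reduce using α^3 ≡ α + 2 (mod α^3 + 2α + 1).
Reduced: 2α^2 + 2.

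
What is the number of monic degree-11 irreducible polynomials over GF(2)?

186

x^(2^11) − x is the product of all monic irreducibles of degree dividing 11; Möbius inversion gives N = (1/11) Σ μ(11/d)·2^d.
Divisors of 11: 1, 11; μ(11/d) for each: -1, 1.
Σ = − 2^1 + 2^11 = 2046.
N = 2046/11 = 186.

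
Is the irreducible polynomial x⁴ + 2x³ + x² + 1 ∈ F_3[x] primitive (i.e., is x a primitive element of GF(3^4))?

Write f(x) = x⁴ + 2x³ + x² + 1.
|GF(3^4)^×| = 3^4 − 1 = 80. Prime factorization: 80 = 2^4·5.
f is primitive ⇔ x has order 80 in GF(3)[x]/(f), i.e. x^(80/q) ≠ 1 for each prime q | 80.
x^(40) mod f = 1
x^(16) mod f = x³ + x² + 2x.
Since x^(40) = 1, the order of x divides 40 < 80; not primitive.

No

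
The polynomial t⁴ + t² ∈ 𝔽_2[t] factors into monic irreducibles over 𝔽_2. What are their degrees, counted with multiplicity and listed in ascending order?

Write f(t) = t⁴ + t².
Roots in 𝔽_2: f(0) = 0 → root; f(1) = 0 → root.
Linear factors from roots: (t), (t + 1).
Complete factorization: f(t) = (t)^2·(t + 1)^2.
Factor degrees with multiplicity: 1 + 1 + 1 + 1 = 4.

1, 1, 1, 1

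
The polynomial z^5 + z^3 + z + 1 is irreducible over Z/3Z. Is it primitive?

Yes

Write f(z) = z^5 + z^3 + z + 1.
|GF(3^5)^×| = 3^5 − 1 = 242. Prime factorization: 242 = 2·11^2.
f is primitive ⇔ z has order 242 in GF(3)[z]/(f), i.e. z^(242/q) ≠ 1 for each prime q | 242.
z^(121) mod f = 2.
z^(22) mod f = z^4 + z^2 + 2.
None equal 1, so z has full order 242; f is primitive.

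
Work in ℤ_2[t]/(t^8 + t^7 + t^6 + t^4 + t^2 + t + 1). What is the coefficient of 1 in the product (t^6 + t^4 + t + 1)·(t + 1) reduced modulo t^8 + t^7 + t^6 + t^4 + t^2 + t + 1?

1

Multiply in ℤ_2[t]: (t^6 + t^4 + t + 1)·(t + 1) = t^7 + t^6 + t^5 + t^4 + t^2 + 1.
Reduced: t^7 + t^6 + t^5 + t^4 + t^2 + 1.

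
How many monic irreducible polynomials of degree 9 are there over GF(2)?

56

x^(2^9) − x is the product of all monic irreducibles of degree dividing 9; Möbius inversion gives N = (1/9) Σ μ(9/d)·2^d.
Divisors of 9: 1, 3, 9; μ(9/d) for each: 0, -1, 1.
Σ = − 2^3 + 2^9 = 504.
N = 504/9 = 56.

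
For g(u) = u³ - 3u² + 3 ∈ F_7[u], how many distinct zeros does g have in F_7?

Evaluate at each of the 7 elements of F_7:
g(0) = 3; g(1) = 1; g(2) = 6; g(3) = 3; g(4) = 5; g(5) = 4; g(6) = 6.
No element is a root.

0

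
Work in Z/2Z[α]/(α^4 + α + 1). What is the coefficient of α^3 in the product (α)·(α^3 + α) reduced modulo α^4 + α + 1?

0

Multiply in Z/2Z[α]: (α)·(α^3 + α) = α^4 + α^2.
Reduce using α^4 ≡ α + 1 (mod α^4 + α + 1).
Reduced: α^2 + α + 1.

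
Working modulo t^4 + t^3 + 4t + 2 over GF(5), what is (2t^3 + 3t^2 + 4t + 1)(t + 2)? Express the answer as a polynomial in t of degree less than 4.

Multiply in GF(5)[t]: (2t^3 + 3t^2 + 4t + 1)·(t + 2) = 2t^4 + 2t^3 + 4t + 2.
Reduce using t^4 ≡ 4t^3 + t + 3 (mod t^4 + t^3 + 4t + 2).
Reduced: t + 3.

t + 3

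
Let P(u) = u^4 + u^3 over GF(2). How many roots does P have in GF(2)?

Evaluate at each of the 2 elements of GF(2):
P(0) = 0 → root; P(1) = 0 → root.
Roots: {0, 1}.

2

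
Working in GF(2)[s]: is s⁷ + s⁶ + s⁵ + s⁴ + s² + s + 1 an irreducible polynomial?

Write h(s) = s⁷ + s⁶ + s⁵ + s⁴ + s² + s + 1.
Check for roots in GF(2): h(0) = 1; h(1) = 1.
No roots, so no linear factors.
Monic irreducibles of degree 2 over GF(2): s² + s + 1.
None of them divide h (all give nonzero remainder).
Monic irreducibles of degree 3 over GF(2): s³ + s + 1, s³ + s² + 1.
None of them divide h (all give nonzero remainder).
No irreducible factor of degree ≤ 3 exists, so h is irreducible over GF(2).

Yes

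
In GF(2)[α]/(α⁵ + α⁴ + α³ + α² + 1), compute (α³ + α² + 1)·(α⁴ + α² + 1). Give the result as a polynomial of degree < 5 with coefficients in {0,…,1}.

Multiply in GF(2)[α]: (α³ + α² + 1)·(α⁴ + α² + 1) = α⁷ + α⁶ + α⁵ + α³ + 1.
Reduce using α⁵ ≡ α⁴ + α³ + α² + 1 (mod α⁵ + α⁴ + α³ + α² + 1).
Reduced: α⁴ + α³ + α² + 1.

α^4 + α^3 + α^2 + 1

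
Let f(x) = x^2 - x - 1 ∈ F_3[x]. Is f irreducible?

Yes

Check for roots in F_3: f(0) = 2; f(1) = 2; f(2) = 1.
No roots. A degree-2 polynomial over a field with no linear factor is irreducible.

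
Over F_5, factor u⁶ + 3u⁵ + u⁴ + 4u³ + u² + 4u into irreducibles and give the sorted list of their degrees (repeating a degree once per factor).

1, 1, 1, 3

Write h(u) = u⁶ + 3u⁵ + u⁴ + 4u³ + u² + 4u.
Roots in F_5: h(0) = 0 → root; h(1) = 4; h(2) = 0 → root; h(3) = 3; h(4) = 2.
Linear factors from roots: (u), (u + 3).
Complete factorization: h(u) = (u)·(u + 3)^2·(u³ + 2u² + 1).
Factor degrees with multiplicity: 1 + 1 + 1 + 3 = 6.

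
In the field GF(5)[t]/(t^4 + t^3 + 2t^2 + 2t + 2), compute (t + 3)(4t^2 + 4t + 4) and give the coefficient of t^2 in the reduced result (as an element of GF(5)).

Multiply in GF(5)[t]: (t + 3)·(4t^2 + 4t + 4) = 4t^3 + t^2 + t + 2.
Reduced: 4t^3 + t^2 + t + 2.

1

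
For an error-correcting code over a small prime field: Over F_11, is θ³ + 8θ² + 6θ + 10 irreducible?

No

Write h(θ) = θ³ + 8θ² + 6θ + 10.
Check each element of F_11 for a root: h(0)=10, h(1)=3, h(2)=7, h(3)=6, h(4)=6, h(5)=2, h(6)=0, h(7)=6, h(8)=4, h(9)=0, h(10)=0.
h(6) = 0, so (θ − 6) divides h(θ); h is reducible.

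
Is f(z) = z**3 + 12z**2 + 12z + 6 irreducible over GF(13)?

Check each element of GF(13) for a root: f(0)=6, f(1)=5, f(2)=8, f(3)=8, f(4)=11, f(5)=10, f(6)=11, f(7)=7, f(8)=4, f(9)=8, f(10)=12, f(11)=9, f(12)=5.
No roots. A degree-3 polynomial over a field with no linear factor is irreducible.

Yes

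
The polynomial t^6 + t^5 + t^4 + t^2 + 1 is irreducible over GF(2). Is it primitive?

No

Write f(t) = t^6 + t^5 + t^4 + t^2 + 1.
|GF(2^6)^×| = 2^6 − 1 = 63. Prime factorization: 63 = 3^2·7.
f is primitive ⇔ t has order 63 in GF(2)[t]/(f), i.e. t^(63/q) ≠ 1 for each prime q | 63.
t^(21) mod f = 1
t^(9) mod f = t^3 + 1.
Since t^(21) = 1, the order of t divides 21 < 63; not primitive.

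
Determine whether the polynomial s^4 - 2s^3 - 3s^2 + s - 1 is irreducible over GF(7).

Write f(s) = s^4 - 2s^3 - 3s^2 + s - 1.
Check for roots in GF(7): f(0) = 6; f(1) = 3; f(2) = 3; f(3) = 2; f(4) = 6; f(5) = 3; f(6) = 5.
No roots, so no linear factors.
Degree-2 irreducible divisors: test the 21 monic irreducibles of degree 2 over GF(7).
None of them divide f (all give nonzero remainder).
No irreducible factor of degree ≤ 2 exists, so f is irreducible over GF(7).

Yes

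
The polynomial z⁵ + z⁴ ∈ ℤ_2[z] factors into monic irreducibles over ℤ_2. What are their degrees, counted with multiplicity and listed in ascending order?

Write g(z) = z⁵ + z⁴.
Roots in ℤ_2: g(0) = 0 → root; g(1) = 0 → root.
Linear factors from roots: (z), (z + 1).
Complete factorization: g(z) = (z + 1)·(z)^4.
Factor degrees with multiplicity: 1 + 1 + 1 + 1 + 1 = 5.

1, 1, 1, 1, 1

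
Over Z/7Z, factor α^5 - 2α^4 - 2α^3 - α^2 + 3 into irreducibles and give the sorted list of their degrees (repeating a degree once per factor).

Write h(α) = α^5 - 2α^4 - 2α^3 - α^2 + 3.
Linear factors from roots: (α - 3), (α + 3), (α + 2).
Complete factorization: h(α) = (α + 2)·(α + 3)·(α - 3)·(α^2 + 3α + 1).
Factor degrees with multiplicity: 1 + 1 + 1 + 2 = 5.

1, 1, 1, 2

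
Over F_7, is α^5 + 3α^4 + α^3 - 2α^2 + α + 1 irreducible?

Write h(α) = α^5 + 3α^4 + α^3 - 2α^2 + α + 1.
Check for roots in F_7: h(0) = 1; h(1) = 5; h(2) = 6; h(3) = 2; h(4) = 2; h(5) = 6; h(6) = 6.
No roots, so no linear factors.
Degree-2 irreducible divisors: test the 21 monic irreducibles of degree 2 over GF(7).
None of them divide h (all give nonzero remainder).
No irreducible factor of degree ≤ 2 exists, so h is irreducible over GF(7).

Yes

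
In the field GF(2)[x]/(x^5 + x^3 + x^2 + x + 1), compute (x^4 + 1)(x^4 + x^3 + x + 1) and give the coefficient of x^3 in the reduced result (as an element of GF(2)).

1

Multiply in GF(2)[x]: (x^4 + 1)·(x^4 + x^3 + x + 1) = x^8 + x^7 + x^5 + x^3 + x + 1.
Reduce using x^5 ≡ x^3 + x^2 + x + 1 (mod x^5 + x^3 + x^2 + x + 1).
Reduced: x^4 + x^3 + x^2 + x.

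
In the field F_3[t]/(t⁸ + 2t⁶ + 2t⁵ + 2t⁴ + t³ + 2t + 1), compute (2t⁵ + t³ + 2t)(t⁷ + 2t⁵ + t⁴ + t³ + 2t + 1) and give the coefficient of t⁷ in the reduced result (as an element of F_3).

Multiply in F_3[t]: (2t⁵ + t³ + 2t)·(t⁷ + 2t⁵ + t⁴ + t³ + 2t + 1) = 2t¹² + 2t¹⁰ + 2t⁹ + t⁷ + t⁵ + t⁴ + t³ + t² + 2t.
Reduce using t⁸ ≡ t⁶ + t⁵ + t⁴ + 2t³ + t + 2 (mod t⁸ + 2t⁶ + 2t⁵ + 2t⁴ + t³ + 2t + 1).
Reduced: t⁷ + 2t⁶ + t⁴ + 2t³ + t² + t.

1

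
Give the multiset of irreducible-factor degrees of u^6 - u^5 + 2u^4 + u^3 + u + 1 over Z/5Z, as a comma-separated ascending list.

1, 1, 2, 2

Write g(u) = u^6 - u^5 + 2u^4 + u^3 + u + 1.
Roots in Z/5Z: g(0) = 1; g(1) = 0 → root; g(2) = 0 → root; g(3) = 4; g(4) = 3.
Linear factors from roots: (u - 1), (u - 2).
Complete factorization: g(u) = (u - 2)·(u - 1)·(u^2 - 2u - 2)·(u^2 - u + 1).
Factor degrees with multiplicity: 1 + 1 + 2 + 2 = 6.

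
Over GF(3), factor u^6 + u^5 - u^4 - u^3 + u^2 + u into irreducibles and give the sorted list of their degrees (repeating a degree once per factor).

Write f(u) = u^6 + u^5 - u^4 - u^3 + u^2 + u.
Roots in GF(3): f(0) = 0 → root; f(1) = 2; f(2) = 0 → root.
Linear factors from roots: (u), (u + 1).
Complete factorization: f(u) = (u)·(u + 1)·(u^2 + 1)^2.
Factor degrees with multiplicity: 1 + 1 + 2 + 2 = 6.

1, 1, 2, 2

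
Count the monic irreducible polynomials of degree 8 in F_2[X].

30

x^(2^8) − x is the product of all monic irreducibles of degree dividing 8; Möbius inversion gives N = (1/8) Σ μ(8/d)·2^d.
Divisors of 8: 1, 2, 4, 8; μ(8/d) for each: 0, 0, -1, 1.
Σ = − 2^4 + 2^8 = 240.
N = 240/8 = 30.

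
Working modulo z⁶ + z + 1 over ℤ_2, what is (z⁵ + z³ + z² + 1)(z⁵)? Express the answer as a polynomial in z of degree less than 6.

Multiply in ℤ_2[z]: (z⁵ + z³ + z² + 1)·(z⁵) = z¹⁰ + z⁸ + z⁷ + z⁵.
Reduce using z⁶ ≡ z + 1 (mod z⁶ + z + 1).
Reduced: z⁴ + z³ + z.

z^4 + z^3 + z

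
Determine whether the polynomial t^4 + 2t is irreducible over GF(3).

Write g(t) = t^4 + 2t.
Check for roots in GF(3): g(0) = 0 → root; g(1) = 0 → root; g(2) = 2.
g(0) = 0, so (t) divides g(t); g is reducible.

No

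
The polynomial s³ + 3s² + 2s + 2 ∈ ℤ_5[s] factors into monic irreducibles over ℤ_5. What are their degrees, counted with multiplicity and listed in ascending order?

Write h(s) = s³ + 3s² + 2s + 2.
Roots in ℤ_5: h(0) = 2; h(1) = 3; h(2) = 1; h(3) = 2; h(4) = 2.
Complete factorization: h(s) = (s³ + 3s² + 2s + 2).
Factor degrees with multiplicity: 3 = 3.

3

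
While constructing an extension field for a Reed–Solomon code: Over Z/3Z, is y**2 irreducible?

Write P(y) = y**2.
Check for roots in Z/3Z: P(0) = 0 → root; P(1) = 1; P(2) = 1.
P(0) = 0, so (y) divides P(y); P is reducible.

No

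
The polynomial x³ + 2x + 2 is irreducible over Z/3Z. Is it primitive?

No

Write f(x) = x³ + 2x + 2.
|GF(3^3)^×| = 3^3 − 1 = 26. Prime factorization: 26 = 2·13.
f is primitive ⇔ x has order 26 in GF(3)[x]/(f), i.e. x^(26/q) ≠ 1 for each prime q | 26.
x^(13) mod f = 1
x^(2) mod f = x².
Since x^(13) = 1, the order of x divides 13 < 26; not primitive.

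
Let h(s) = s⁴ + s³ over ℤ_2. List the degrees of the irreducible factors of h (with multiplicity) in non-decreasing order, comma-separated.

1, 1, 1, 1

Roots in ℤ_2: h(0) = 0 → root; h(1) = 0 → root.
Linear factors from roots: (s), (s + 1).
Complete factorization: h(s) = (s + 1)·(s)^3.
Factor degrees with multiplicity: 1 + 1 + 1 + 1 = 4.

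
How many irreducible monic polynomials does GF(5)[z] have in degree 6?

The number of monic irreducibles of degree 6 over GF(5) is (1/6)·Σ_{d∣6} μ(6/d) 5^d.
Divisors of 6: 1, 2, 3, 6; μ(6/d) for each: 1, -1, -1, 1.
Σ = 5^1 − 5^2 − 5^3 + 5^6 = 15480.
N = 15480/6 = 2580.

2580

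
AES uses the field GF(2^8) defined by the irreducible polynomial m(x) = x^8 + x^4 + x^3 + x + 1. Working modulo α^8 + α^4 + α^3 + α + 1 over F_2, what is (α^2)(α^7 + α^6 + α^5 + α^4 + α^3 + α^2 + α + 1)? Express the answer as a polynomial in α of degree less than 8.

Multiply in F_2[α]: (α^2)·(α^7 + α^6 + α^5 + α^4 + α^3 + α^2 + α + 1) = α^9 + α^8 + α^7 + α^6 + α^5 + α^4 + α^3 + α^2.
Reduce using α^8 ≡ α^4 + α^3 + α + 1 (mod α^8 + α^4 + α^3 + α + 1).
Reduced: α^7 + α^6 + α^4 + 1.

α^7 + α^6 + α^4 + 1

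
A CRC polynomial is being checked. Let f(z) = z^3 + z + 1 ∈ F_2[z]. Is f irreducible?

Check for roots in F_2: f(0) = 1; f(1) = 1.
No roots. A degree-3 polynomial over a field with no linear factor is irreducible.

Yes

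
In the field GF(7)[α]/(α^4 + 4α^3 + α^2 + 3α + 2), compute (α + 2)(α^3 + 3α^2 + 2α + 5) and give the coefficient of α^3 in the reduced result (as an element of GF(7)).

1

Multiply in GF(7)[α]: (α + 2)·(α^3 + 3α^2 + 2α + 5) = α^4 + 5α^3 + α^2 + 2α + 3.
Reduce using α^4 ≡ 3α^3 + 6α^2 + 4α + 5 (mod α^4 + 4α^3 + α^2 + 3α + 2).
Reduced: α^3 + 6α + 1.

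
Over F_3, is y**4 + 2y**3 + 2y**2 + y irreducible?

No

Write f(y) = y**4 + 2y**3 + 2y**2 + y.
Check for roots in F_3: f(0) = 0 → root; f(1) = 0 → root; f(2) = 0 → root.
f(0) = 0, so (y) divides f(y); f is reducible.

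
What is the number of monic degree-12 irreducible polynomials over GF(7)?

1153430600

x^(7^12) − x is the product of all monic irreducibles of degree dividing 12; Möbius inversion gives N = (1/12) Σ μ(12/d)·7^d.
Divisors of 12: 1, 2, 3, 4, 6, 12; μ(12/d) for each: 0, 1, 0, -1, -1, 1.
Σ = 7^2 − 7^4 − 7^6 + 7^12 = 13841167200.
N = 13841167200/12 = 1153430600.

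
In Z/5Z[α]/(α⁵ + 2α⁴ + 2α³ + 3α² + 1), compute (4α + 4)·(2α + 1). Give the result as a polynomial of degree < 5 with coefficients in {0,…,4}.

3α^2 + 2α + 4

Multiply in Z/5Z[α]: (4α + 4)·(2α + 1) = 3α² + 2α + 4.
Reduced: 3α² + 2α + 4.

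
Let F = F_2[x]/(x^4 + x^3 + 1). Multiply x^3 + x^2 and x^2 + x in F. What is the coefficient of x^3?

Multiply in F_2[x]: (x^3 + x^2)·(x^2 + x) = x^5 + x^3.
Reduce using x^4 ≡ x^3 + 1 (mod x^4 + x^3 + 1).
Reduced: x + 1.

0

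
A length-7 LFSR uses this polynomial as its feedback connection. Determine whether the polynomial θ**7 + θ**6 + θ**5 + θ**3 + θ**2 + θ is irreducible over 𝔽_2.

No

Write P(θ) = θ**7 + θ**6 + θ**5 + θ**3 + θ**2 + θ.
Check for roots in 𝔽_2: P(0) = 0 → root; P(1) = 0 → root.
P(0) = 0, so (θ) divides P(θ); P is reducible.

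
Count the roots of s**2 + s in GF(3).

Write g(s) = s**2 + s.
Evaluate at each of the 3 elements of GF(3):
g(0) = 0 → root; g(1) = 2; g(2) = 0 → root.
Roots: {0, 2}.

2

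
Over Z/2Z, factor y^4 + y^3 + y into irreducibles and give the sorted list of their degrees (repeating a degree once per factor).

1, 3

Write h(y) = y^4 + y^3 + y.
Roots in Z/2Z: h(0) = 0 → root; h(1) = 1.
Linear factors from roots: (y).
Complete factorization: h(y) = (y)·(y^3 + y^2 + 1).
Factor degrees with multiplicity: 1 + 3 = 4.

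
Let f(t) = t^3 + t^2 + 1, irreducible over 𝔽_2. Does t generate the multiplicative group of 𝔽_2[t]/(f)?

Yes

|GF(2^3)^×| = 2^3 − 1 = 7. Prime factorization: 7 = 7.
f is primitive ⇔ t has order 7 in GF(2)[t]/(f), i.e. t^(7/q) ≠ 1 for each prime q | 7.
t^(1) mod f = t.
None equal 1, so t has full order 7; f is primitive.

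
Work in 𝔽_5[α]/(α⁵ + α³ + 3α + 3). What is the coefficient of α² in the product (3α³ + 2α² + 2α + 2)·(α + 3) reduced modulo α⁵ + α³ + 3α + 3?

Multiply in 𝔽_5[α]: (3α³ + 2α² + 2α + 2)·(α + 3) = 3α⁴ + α³ + 3α² + 3α + 1.
Reduced: 3α⁴ + α³ + 3α² + 3α + 1.

3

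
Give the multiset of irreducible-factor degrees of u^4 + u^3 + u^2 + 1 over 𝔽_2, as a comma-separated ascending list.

Write f(u) = u^4 + u^3 + u^2 + 1.
Roots in 𝔽_2: f(0) = 1; f(1) = 0 → root.
Linear factors from roots: (u + 1).
Complete factorization: f(u) = (u + 1)·(u^3 + u + 1).
Factor degrees with multiplicity: 1 + 3 = 4.

1, 3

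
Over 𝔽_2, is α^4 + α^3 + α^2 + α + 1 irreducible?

Write h(α) = α^4 + α^3 + α^2 + α + 1.
Check for roots in 𝔽_2: h(0) = 1; h(1) = 1.
No roots, so no linear factors.
Monic irreducibles of degree 2 over GF(2): α^2 + α + 1.
None of them divide h (all give nonzero remainder).
No irreducible factor of degree ≤ 2 exists, so h is irreducible over GF(2).

Yes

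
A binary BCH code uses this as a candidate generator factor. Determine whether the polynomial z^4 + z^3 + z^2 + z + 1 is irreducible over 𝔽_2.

Yes

Write f(z) = z^4 + z^3 + z^2 + z + 1.
Check for roots in 𝔽_2: f(0) = 1; f(1) = 1.
No roots, so no linear factors.
Monic irreducibles of degree 2 over GF(2): z^2 + z + 1.
None of them divide f (all give nonzero remainder).
No irreducible factor of degree ≤ 2 exists, so f is irreducible over GF(2).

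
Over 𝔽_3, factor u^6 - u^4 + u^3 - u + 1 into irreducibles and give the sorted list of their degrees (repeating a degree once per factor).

6

Write f(u) = u^6 - u^4 + u^3 - u + 1.
Roots in 𝔽_3: f(0) = 1; f(1) = 1; f(2) = 1.
Complete factorization: f(u) = (u^6 - u^4 + u^3 - u + 1).
Factor degrees with multiplicity: 6 = 6.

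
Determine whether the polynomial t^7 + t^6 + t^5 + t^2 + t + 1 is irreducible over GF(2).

Write h(t) = t^7 + t^6 + t^5 + t^2 + t + 1.
Check for roots in GF(2): h(0) = 1; h(1) = 0 → root.
h(1) = 0, so (t − 1) divides h(t); h is reducible.

No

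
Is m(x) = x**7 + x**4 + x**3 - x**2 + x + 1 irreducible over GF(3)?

Yes

Check for roots in GF(3): m(0) = 1; m(1) = 1; m(2) = 1.
No roots, so no linear factors.
Monic irreducibles of degree 2 over GF(3): x**2 + 1, x**2 + x - 1, x**2 - x - 1.
None of them divide m (all give nonzero remainder).
Degree-3 irreducible divisors: test the 8 monic irreducibles of degree 3 over GF(3).
None of them divide m (all give nonzero remainder).
No irreducible factor of degree ≤ 3 exists, so m is irreducible over GF(3).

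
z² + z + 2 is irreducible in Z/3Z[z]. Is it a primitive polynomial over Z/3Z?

Write f(z) = z² + z + 2.
|GF(3^2)^×| = 3^2 − 1 = 8. Prime factorization: 8 = 2^3.
f is primitive ⇔ z has order 8 in GF(3)[z]/(f), i.e. z^(8/q) ≠ 1 for each prime q | 8.
z^(4) mod f = 2.
None equal 1, so z has full order 8; f is primitive.

Yes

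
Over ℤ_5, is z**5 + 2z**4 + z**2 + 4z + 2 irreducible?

Write P(z) = z**5 + 2z**4 + z**2 + 4z + 2.
Check for roots in ℤ_5: P(0) = 2; P(1) = 0 → root; P(2) = 3; P(3) = 3; P(4) = 0 → root.
P(1) = 0, so (z − 1) divides P(z); P is reducible.

No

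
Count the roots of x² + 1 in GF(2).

Write P(x) = x² + 1.
Evaluate at each of the 2 elements of GF(2):
P(0) = 1; P(1) = 0 → root.
Roots: {1}.

1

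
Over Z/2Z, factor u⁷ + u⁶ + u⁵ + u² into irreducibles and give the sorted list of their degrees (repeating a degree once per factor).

1, 1, 1, 1, 3

Write g(u) = u⁷ + u⁶ + u⁵ + u².
Roots in Z/2Z: g(0) = 0 → root; g(1) = 0 → root.
Linear factors from roots: (u), (u + 1).
Complete factorization: g(u) = (u)^2·(u + 1)^2·(u³ + u² + 1).
Factor degrees with multiplicity: 1 + 1 + 1 + 1 + 3 = 7.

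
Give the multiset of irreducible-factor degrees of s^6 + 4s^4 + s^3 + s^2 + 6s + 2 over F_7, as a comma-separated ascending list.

1, 2, 3

Write g(s) = s^6 + 4s^4 + s^3 + s^2 + 6s + 2.
Linear factors from roots: (s + 5).
Complete factorization: g(s) = (s + 5)·(s^2 + 3s + 5)·(s^3 + 6s^2 + 6s + 4).
Factor degrees with multiplicity: 1 + 2 + 3 = 6.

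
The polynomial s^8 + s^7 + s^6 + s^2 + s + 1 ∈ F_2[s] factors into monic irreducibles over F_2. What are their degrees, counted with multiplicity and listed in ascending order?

1, 1, 2, 2, 2

Write h(s) = s^8 + s^7 + s^6 + s^2 + s + 1.
Roots in F_2: h(0) = 1; h(1) = 0 → root.
Linear factors from roots: (s + 1).
Complete factorization: h(s) = (s + 1)^2·(s^2 + s + 1)^3.
Factor degrees with multiplicity: 1 + 1 + 2 + 2 + 2 = 8.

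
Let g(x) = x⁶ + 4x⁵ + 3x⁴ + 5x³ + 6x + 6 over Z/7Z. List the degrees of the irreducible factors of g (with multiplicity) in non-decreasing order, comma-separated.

Linear factors from roots: (x + 3).
Complete factorization: g(x) = (x + 3)^3·(x³ + 2x² + 1).
Factor degrees with multiplicity: 1 + 1 + 1 + 3 = 6.

1, 1, 1, 3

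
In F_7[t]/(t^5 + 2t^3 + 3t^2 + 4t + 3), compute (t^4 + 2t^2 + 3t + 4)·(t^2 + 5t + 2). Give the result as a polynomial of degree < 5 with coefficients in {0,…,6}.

2t^4 + 4t^2 + 3t

Multiply in F_7[t]: (t^4 + 2t^2 + 3t + 4)·(t^2 + 5t + 2) = t^6 + 5t^5 + 4t^4 + 6t^3 + 2t^2 + 5t + 1.
Reduce using t^5 ≡ 5t^3 + 4t^2 + 3t + 4 (mod t^5 + 2t^3 + 3t^2 + 4t + 3).
Reduced: 2t^4 + 4t^2 + 3t.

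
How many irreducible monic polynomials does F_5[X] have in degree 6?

2580

The number of monic irreducibles of degree 6 over GF(5) is (1/6)·Σ_{d∣6} μ(6/d) 5^d.
Divisors of 6: 1, 2, 3, 6; μ(6/d) for each: 1, -1, -1, 1.
Σ = 5^1 − 5^2 − 5^3 + 5^6 = 15480.
N = 15480/6 = 2580.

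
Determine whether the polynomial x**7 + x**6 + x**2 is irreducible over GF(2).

No

Write f(x) = x**7 + x**6 + x**2.
Check for roots in GF(2): f(0) = 0 → root; f(1) = 1.
f(0) = 0, so (x) divides f(x); f is reducible.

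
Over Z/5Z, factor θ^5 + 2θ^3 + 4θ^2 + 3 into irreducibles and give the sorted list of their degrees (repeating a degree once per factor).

Write f(θ) = θ^5 + 2θ^3 + 4θ^2 + 3.
Roots in Z/5Z: f(0) = 3; f(1) = 0 → root; f(2) = 2; f(3) = 1; f(4) = 4.
Linear factors from roots: (θ + 4).
Complete factorization: f(θ) = (θ + 4)·(θ^2 + 2)·(θ^2 + θ + 1).
Factor degrees with multiplicity: 1 + 2 + 2 = 5.

1, 2, 2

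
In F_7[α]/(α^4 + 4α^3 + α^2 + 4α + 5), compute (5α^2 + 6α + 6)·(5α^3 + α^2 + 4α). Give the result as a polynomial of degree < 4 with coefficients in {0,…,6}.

Multiply in F_7[α]: (5α^2 + 6α + 6)·(5α^3 + α^2 + 4α) = 4α^5 + 2α^2 + 3α.
Reduce using α^4 ≡ 3α^3 + 6α^2 + 3α + 2 (mod α^4 + 4α^3 + α^2 + 4α + 5).
Reduced: 4α^3 + 2α^2 + 5α + 3.

4α^3 + 2α^2 + 5α + 3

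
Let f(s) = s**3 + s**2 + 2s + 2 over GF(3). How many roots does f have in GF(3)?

2

Evaluate at each of the 3 elements of GF(3):
f(0) = 2; f(1) = 0 → root; f(2) = 0 → root.
Roots: {1, 2}.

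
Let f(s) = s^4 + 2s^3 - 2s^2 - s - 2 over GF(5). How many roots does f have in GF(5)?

Evaluate at each of the 5 elements of GF(5):
f(0) = 3; f(1) = 3; f(2) = 0 → root; f(3) = 2; f(4) = 1.
Roots: {2}.

1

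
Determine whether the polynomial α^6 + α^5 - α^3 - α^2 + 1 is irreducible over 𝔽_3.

Write f(α) = α^6 + α^5 - α^3 - α^2 + 1.
Check for roots in 𝔽_3: f(0) = 1; f(1) = 1; f(2) = 1.
No roots, so no linear factors.
Monic irreducibles of degree 2 over GF(3): α^2 + 1, α^2 + α - 1, α^2 - α - 1.
None of them divide f (all give nonzero remainder).
Degree-3 irreducible divisors: test the 8 monic irreducibles of degree 3 over GF(3).
None of them divide f (all give nonzero remainder).
No irreducible factor of degree ≤ 3 exists, so f is irreducible over GF(3).

Yes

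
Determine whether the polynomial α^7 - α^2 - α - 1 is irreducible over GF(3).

Yes

Write g(α) = α^7 - α^2 - α - 1.
Check for roots in GF(3): g(0) = 2; g(1) = 1; g(2) = 1.
No roots, so no linear factors.
Monic irreducibles of degree 2 over GF(3): α^2 + 1, α^2 + α - 1, α^2 - α - 1.
None of them divide g (all give nonzero remainder).
Degree-3 irreducible divisors: test the 8 monic irreducibles of degree 3 over GF(3).
None of them divide g (all give nonzero remainder).
No irreducible factor of degree ≤ 3 exists, so g is irreducible over GF(3).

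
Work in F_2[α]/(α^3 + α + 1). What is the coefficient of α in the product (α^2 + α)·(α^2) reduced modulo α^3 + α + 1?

0

Multiply in F_2[α]: (α^2 + α)·(α^2) = α^4 + α^3.
Reduce using α^3 ≡ α + 1 (mod α^3 + α + 1).
Reduced: α^2 + 1.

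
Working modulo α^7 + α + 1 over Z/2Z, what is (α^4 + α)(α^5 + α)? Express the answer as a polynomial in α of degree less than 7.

α^6 + α^5 + α^3

Multiply in Z/2Z[α]: (α^4 + α)·(α^5 + α) = α^9 + α^6 + α^5 + α^2.
Reduce using α^7 ≡ α + 1 (mod α^7 + α + 1).
Reduced: α^6 + α^5 + α^3.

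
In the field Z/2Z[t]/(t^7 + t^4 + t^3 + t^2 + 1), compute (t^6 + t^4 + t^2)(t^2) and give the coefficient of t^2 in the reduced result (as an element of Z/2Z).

Multiply in Z/2Z[t]: (t^6 + t^4 + t^2)·(t^2) = t^8 + t^6 + t^4.
Reduce using t^7 ≡ t^4 + t^3 + t^2 + 1 (mod t^7 + t^4 + t^3 + t^2 + 1).
Reduced: t^6 + t^5 + t^3 + t.

0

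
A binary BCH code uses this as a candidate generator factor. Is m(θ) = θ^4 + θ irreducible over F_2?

No

Check for roots in F_2: m(0) = 0 → root; m(1) = 0 → root.
m(0) = 0, so (θ) divides m(θ); m is reducible.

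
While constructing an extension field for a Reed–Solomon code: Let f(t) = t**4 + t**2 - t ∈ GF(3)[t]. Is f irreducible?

No

Check for roots in GF(3): f(0) = 0 → root; f(1) = 1; f(2) = 0 → root.
f(0) = 0, so (t) divides f(t); f is reducible.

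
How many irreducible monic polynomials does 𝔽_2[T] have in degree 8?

30

Gauss's count: N_{2}(8) = (1/8) Σ_{d|8} μ(8/d)·2^d.
Divisors of 8: 1, 2, 4, 8; μ(8/d) for each: 0, 0, -1, 1.
Σ = − 2^4 + 2^8 = 240.
N = 240/8 = 30.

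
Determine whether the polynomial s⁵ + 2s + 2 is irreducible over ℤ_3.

Yes

Write h(s) = s⁵ + 2s + 2.
Check for roots in ℤ_3: h(0) = 2; h(1) = 2; h(2) = 2.
No roots, so no linear factors.
Monic irreducibles of degree 2 over GF(3): s² + 1, s² + s + 2, s² + 2s + 2.
None of them divide h (all give nonzero remainder).
No irreducible factor of degree ≤ 2 exists, so h is irreducible over GF(3).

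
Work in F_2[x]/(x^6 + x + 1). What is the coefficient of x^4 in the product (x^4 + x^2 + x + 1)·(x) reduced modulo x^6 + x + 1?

Multiply in F_2[x]: (x^4 + x^2 + x + 1)·(x) = x^5 + x^3 + x^2 + x.
Reduced: x^5 + x^3 + x^2 + x.

0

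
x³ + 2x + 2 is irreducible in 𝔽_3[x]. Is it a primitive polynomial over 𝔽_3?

No

Write f(x) = x³ + 2x + 2.
|GF(3^3)^×| = 3^3 − 1 = 26. Prime factorization: 26 = 2·13.
f is primitive ⇔ x has order 26 in GF(3)[x]/(f), i.e. x^(26/q) ≠ 1 for each prime q | 26.
x^(13) mod f = 1
x^(2) mod f = x².
Since x^(13) = 1, the order of x divides 13 < 26; not primitive.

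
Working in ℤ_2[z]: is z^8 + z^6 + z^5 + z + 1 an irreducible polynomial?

Yes

Write g(z) = z^8 + z^6 + z^5 + z + 1.
Check for roots in ℤ_2: g(0) = 1; g(1) = 1.
No roots, so no linear factors.
Monic irreducibles of degree 2 over GF(2): z^2 + z + 1.
None of them divide g (all give nonzero remainder).
Monic irreducibles of degree 3 over GF(2): z^3 + z + 1, z^3 + z^2 + 1.
None of them divide g (all give nonzero remainder).
Monic irreducibles of degree 4 over GF(2): z^4 + z + 1, z^4 + z^3 + 1, z^4 + z^3 + z^2 + z + 1.
None of them divide g (all give nonzero remainder).
No irreducible factor of degree ≤ 4 exists, so g is irreducible over GF(2).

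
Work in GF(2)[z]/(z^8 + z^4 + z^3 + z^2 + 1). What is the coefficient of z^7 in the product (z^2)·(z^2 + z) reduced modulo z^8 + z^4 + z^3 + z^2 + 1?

0

Multiply in GF(2)[z]: (z^2)·(z^2 + z) = z^4 + z^3.
Reduced: z^4 + z^3.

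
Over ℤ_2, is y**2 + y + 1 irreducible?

Write P(y) = y**2 + y + 1.
Check for roots in ℤ_2: P(0) = 1; P(1) = 1.
No roots. A degree-2 polynomial over a field with no linear factor is irreducible.

Yes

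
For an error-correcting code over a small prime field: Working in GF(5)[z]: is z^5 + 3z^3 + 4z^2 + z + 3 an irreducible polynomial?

Yes

Write h(z) = z^5 + 3z^3 + 4z^2 + z + 3.
Check for roots in GF(5): h(0) = 3; h(1) = 2; h(2) = 2; h(3) = 1; h(4) = 2.
No roots, so no linear factors.
Degree-2 irreducible divisors: test the 10 monic irreducibles of degree 2 over GF(5).
None of them divide h (all give nonzero remainder).
No irreducible factor of degree ≤ 2 exists, so h is irreducible over GF(5).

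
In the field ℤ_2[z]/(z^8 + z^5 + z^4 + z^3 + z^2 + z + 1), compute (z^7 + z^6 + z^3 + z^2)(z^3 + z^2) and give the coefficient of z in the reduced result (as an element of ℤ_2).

Multiply in ℤ_2[z]: (z^7 + z^6 + z^3 + z^2)·(z^3 + z^2) = z^10 + z^8 + z^6 + z^4.
Reduce using z^8 ≡ z^5 + z^4 + z^3 + z^2 + z + 1 (mod z^8 + z^5 + z^4 + z^3 + z^2 + z + 1).
Reduced: z^7 + z^4 + z + 1.

1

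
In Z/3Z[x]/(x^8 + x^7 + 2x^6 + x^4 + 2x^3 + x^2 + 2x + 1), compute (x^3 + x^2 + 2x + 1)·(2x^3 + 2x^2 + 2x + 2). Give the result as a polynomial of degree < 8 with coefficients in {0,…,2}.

Multiply in Z/3Z[x]: (x^3 + x^2 + 2x + 1)·(2x^3 + 2x^2 + 2x + 2) = 2x^6 + x^5 + 2x^4 + x^3 + 2x^2 + 2.
Reduced: 2x^6 + x^5 + 2x^4 + x^3 + 2x^2 + 2.

2x^6 + x^5 + 2x^4 + x^3 + 2x^2 + 2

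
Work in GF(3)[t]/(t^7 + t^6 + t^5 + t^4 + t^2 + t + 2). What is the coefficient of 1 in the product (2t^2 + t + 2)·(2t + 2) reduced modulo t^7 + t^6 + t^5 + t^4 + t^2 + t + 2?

1

Multiply in GF(3)[t]: (2t^2 + t + 2)·(2t + 2) = t^3 + 1.
Reduced: t^3 + 1.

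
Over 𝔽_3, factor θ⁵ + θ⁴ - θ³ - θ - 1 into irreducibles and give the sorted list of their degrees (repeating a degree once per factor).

5

Write f(θ) = θ⁵ + θ⁴ - θ³ - θ - 1.
Roots in 𝔽_3: f(0) = 2; f(1) = 2; f(2) = 1.
Complete factorization: f(θ) = (θ⁵ + θ⁴ - θ³ - θ - 1).
Factor degrees with multiplicity: 5 = 5.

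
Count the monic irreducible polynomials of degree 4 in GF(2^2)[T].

Gauss's count: N_{4}(4) = (1/4) Σ_{d|4} μ(4/d)·4^d.
Divisors of 4: 1, 2, 4; μ(4/d) for each: 0, -1, 1.
Σ = − 4^2 + 4^4 = 240.
N = 240/4 = 60.

60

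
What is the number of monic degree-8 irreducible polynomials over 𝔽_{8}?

The number of monic irreducibles of degree 8 over GF(8) is (1/8)·Σ_{d∣8} μ(8/d) 8^d.
Divisors of 8: 1, 2, 4, 8; μ(8/d) for each: 0, 0, -1, 1.
Σ = − 8^4 + 8^8 = 16773120.
N = 16773120/8 = 2096640.

2096640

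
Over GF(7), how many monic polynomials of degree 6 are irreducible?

x^(7^6) − x is the product of all monic irreducibles of degree dividing 6; Möbius inversion gives N = (1/6) Σ μ(6/d)·7^d.
Divisors of 6: 1, 2, 3, 6; μ(6/d) for each: 1, -1, -1, 1.
Σ = 7^1 − 7^2 − 7^3 + 7^6 = 117264.
N = 117264/6 = 19544.

19544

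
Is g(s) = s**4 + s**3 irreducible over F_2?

Check for roots in F_2: g(0) = 0 → root; g(1) = 0 → root.
g(0) = 0, so (s) divides g(s); g is reducible.

No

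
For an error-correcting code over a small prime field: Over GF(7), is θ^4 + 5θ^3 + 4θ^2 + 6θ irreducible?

No

Write P(θ) = θ^4 + 5θ^3 + 4θ^2 + 6θ.
Check for roots in GF(7): P(0) = 0 → root; P(1) = 2; P(2) = 0 → root; P(3) = 4; P(4) = 6; P(5) = 1; P(6) = 1.
P(0) = 0, so (θ) divides P(θ); P is reducible.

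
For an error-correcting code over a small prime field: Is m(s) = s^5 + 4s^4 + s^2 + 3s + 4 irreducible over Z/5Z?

No

Check for roots in Z/5Z: m(0) = 4; m(1) = 3; m(2) = 0 → root; m(3) = 4; m(4) = 0 → root.
m(2) = 0, so (s − 2) divides m(s); m is reducible.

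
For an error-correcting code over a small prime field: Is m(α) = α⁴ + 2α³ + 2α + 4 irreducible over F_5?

No

Check for roots in F_5: m(0) = 4; m(1) = 4; m(2) = 0 → root; m(3) = 0 → root; m(4) = 1.
m(2) = 0, so (α − 2) divides m(α); m is reducible.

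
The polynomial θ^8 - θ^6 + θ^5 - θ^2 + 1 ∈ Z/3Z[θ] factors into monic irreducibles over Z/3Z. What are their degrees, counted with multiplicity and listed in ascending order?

8

Write h(θ) = θ^8 - θ^6 + θ^5 - θ^2 + 1.
Roots in Z/3Z: h(0) = 1; h(1) = 1; h(2) = 2.
Complete factorization: h(θ) = (θ^8 - θ^6 + θ^5 - θ^2 + 1).
Factor degrees with multiplicity: 8 = 8.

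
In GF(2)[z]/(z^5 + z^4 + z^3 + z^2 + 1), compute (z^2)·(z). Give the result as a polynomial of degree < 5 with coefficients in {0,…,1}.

Multiply in GF(2)[z]: (z^2)·(z) = z^3.
Reduced: z^3.

z^3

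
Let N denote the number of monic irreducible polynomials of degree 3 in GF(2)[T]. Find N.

2

Gauss's count: N_{2}(3) = (1/3) Σ_{d|3} μ(3/d)·2^d.
Divisors of 3: 1, 3; μ(3/d) for each: -1, 1.
Σ = − 2^1 + 2^3 = 6.
N = 6/3 = 2.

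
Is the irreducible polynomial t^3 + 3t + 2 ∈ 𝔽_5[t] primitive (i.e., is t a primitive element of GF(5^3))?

Yes

Write f(t) = t^3 + 3t + 2.
|GF(5^3)^×| = 5^3 − 1 = 124. Prime factorization: 124 = 2^2·31.
f is primitive ⇔ t has order 124 in GF(5)[t]/(f), i.e. t^(124/q) ≠ 1 for each prime q | 124.
t^(62) mod f = 4.
t^(4) mod f = 2t^2 + 3t.
None equal 1, so t has full order 124; f is primitive.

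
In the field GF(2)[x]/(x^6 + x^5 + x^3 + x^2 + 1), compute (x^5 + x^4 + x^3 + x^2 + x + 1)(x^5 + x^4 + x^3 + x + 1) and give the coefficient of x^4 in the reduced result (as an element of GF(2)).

Multiply in GF(2)[x]: (x^5 + x^4 + x^3 + x^2 + x + 1)·(x^5 + x^4 + x^3 + x + 1) = x^10 + x^8 + x^7 + x^5 + x^3 + 1.
Reduce using x^6 ≡ x^5 + x^3 + x^2 + 1 (mod x^6 + x^5 + x^3 + x^2 + 1).
Reduced: x^4 + 1.

1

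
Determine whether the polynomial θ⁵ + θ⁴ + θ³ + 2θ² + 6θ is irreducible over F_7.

No

Write g(θ) = θ⁵ + θ⁴ + θ³ + 2θ² + 6θ.
Check for roots in F_7: g(0) = 0 → root; g(1) = 4; g(2) = 6; g(3) = 2; g(4) = 0 → root; g(5) = 0 → root; g(6) = 2.
g(0) = 0, so (θ) divides g(θ); g is reducible.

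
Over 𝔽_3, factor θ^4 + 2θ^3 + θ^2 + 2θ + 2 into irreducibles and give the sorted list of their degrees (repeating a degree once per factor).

1, 3

Write f(θ) = θ^4 + 2θ^3 + θ^2 + 2θ + 2.
Roots in 𝔽_3: f(0) = 2; f(1) = 2; f(2) = 0 → root.
Linear factors from roots: (θ + 1).
Complete factorization: f(θ) = (θ + 1)·(θ^3 + θ^2 + 2).
Factor degrees with multiplicity: 1 + 3 = 4.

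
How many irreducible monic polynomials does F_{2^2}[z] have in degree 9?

29120

Gauss's count: N_{4}(9) = (1/9) Σ_{d|9} μ(9/d)·4^d.
Divisors of 9: 1, 3, 9; μ(9/d) for each: 0, -1, 1.
Σ = − 4^3 + 4^9 = 262080.
N = 262080/9 = 29120.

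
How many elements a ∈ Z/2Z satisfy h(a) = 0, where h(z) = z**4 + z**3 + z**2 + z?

Evaluate at each of the 2 elements of Z/2Z:
h(0) = 0 → root; h(1) = 0 → root.
Roots: {0, 1}.

2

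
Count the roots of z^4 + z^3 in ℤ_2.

2

Write f(z) = z^4 + z^3.
Evaluate at each of the 2 elements of ℤ_2:
f(0) = 0 → root; f(1) = 0 → root.
Roots: {0, 1}.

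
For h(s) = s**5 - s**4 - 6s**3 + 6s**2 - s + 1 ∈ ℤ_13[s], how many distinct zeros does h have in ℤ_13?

Evaluate at each of the 13 elements of ℤ_13:
h(0) = 1; h(1) = 0 → root; h(2) = 4; h(3) = 0 → root; h(4) = 9; h(5) = 11; h(6) = 0 → root; h(7) = 0 → root; h(8) = 3; h(9) = 11; h(10) = 0 → root; h(11) = 1; h(12) = 12.
Roots: {1, 3, 6, 7, 10}.

5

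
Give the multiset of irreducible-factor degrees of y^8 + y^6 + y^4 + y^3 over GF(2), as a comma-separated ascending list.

Write h(y) = y^8 + y^6 + y^4 + y^3.
Roots in GF(2): h(0) = 0 → root; h(1) = 0 → root.
Linear factors from roots: (y), (y + 1).
Complete factorization: h(y) = (y + 1)·(y)^3·(y^4 + y^3 + 1).
Factor degrees with multiplicity: 1 + 1 + 1 + 1 + 4 = 8.

1, 1, 1, 1, 4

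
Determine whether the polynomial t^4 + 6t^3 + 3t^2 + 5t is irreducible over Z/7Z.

No

Write h(t) = t^4 + 6t^3 + 3t^2 + 5t.
Check for roots in Z/7Z: h(0) = 0 → root; h(1) = 1; h(2) = 2; h(3) = 5; h(4) = 1; h(5) = 5; h(6) = 0 → root.
h(0) = 0, so (t) divides h(t); h is reducible.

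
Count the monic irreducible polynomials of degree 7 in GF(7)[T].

Gauss's count: N_{7}(7) = (1/7) Σ_{d|7} μ(7/d)·7^d.
Divisors of 7: 1, 7; μ(7/d) for each: -1, 1.
Σ = − 7^1 + 7^7 = 823536.
N = 823536/7 = 117648.

117648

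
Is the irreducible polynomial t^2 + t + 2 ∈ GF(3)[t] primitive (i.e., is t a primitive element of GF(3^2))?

Yes

Write f(t) = t^2 + t + 2.
|GF(3^2)^×| = 3^2 − 1 = 8. Prime factorization: 8 = 2^3.
f is primitive ⇔ t has order 8 in GF(3)[t]/(f), i.e. t^(8/q) ≠ 1 for each prime q | 8.
t^(4) mod f = 2.
None equal 1, so t has full order 8; f is primitive.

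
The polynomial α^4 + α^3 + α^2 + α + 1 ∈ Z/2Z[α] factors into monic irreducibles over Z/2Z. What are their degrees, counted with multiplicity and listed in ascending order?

4

Write g(α) = α^4 + α^3 + α^2 + α + 1.
Roots in Z/2Z: g(0) = 1; g(1) = 1.
Complete factorization: g(α) = (α^4 + α^3 + α^2 + α + 1).
Factor degrees with multiplicity: 4 = 4.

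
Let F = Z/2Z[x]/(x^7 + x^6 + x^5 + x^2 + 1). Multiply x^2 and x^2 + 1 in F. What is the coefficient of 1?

0

Multiply in Z/2Z[x]: (x^2)·(x^2 + 1) = x^4 + x^2.
Reduced: x^4 + x^2.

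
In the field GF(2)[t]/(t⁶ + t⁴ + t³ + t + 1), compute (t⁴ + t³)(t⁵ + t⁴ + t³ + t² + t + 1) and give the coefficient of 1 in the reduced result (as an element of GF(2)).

Multiply in GF(2)[t]: (t⁴ + t³)·(t⁵ + t⁴ + t³ + t² + t + 1) = t⁹ + t³.
Reduce using t⁶ ≡ t⁴ + t³ + t + 1 (mod t⁶ + t⁴ + t³ + t + 1).
Reduced: t⁵ + t⁴ + t³ + t² + 1.

1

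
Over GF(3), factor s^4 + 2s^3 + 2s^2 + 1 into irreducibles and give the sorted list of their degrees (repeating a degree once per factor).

1, 3

Write f(s) = s^4 + 2s^3 + 2s^2 + 1.
Roots in GF(3): f(0) = 1; f(1) = 0 → root; f(2) = 2.
Linear factors from roots: (s + 2).
Complete factorization: f(s) = (s + 2)·(s^3 + 2s + 2).
Factor degrees with multiplicity: 1 + 3 = 4.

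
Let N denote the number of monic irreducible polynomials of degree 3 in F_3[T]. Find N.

8

The number of monic irreducibles of degree 3 over GF(3) is (1/3)·Σ_{d∣3} μ(3/d) 3^d.
Divisors of 3: 1, 3; μ(3/d) for each: -1, 1.
Σ = − 3^1 + 3^3 = 24.
N = 24/3 = 8.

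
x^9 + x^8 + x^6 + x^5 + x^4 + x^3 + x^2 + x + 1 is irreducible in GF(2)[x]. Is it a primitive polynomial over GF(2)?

Write f(x) = x^9 + x^8 + x^6 + x^5 + x^4 + x^3 + x^2 + x + 1.
|GF(2^9)^×| = 2^9 − 1 = 511. Prime factorization: 511 = 7·73.
f is primitive ⇔ x has order 511 in GF(2)[x]/(f), i.e. x^(511/q) ≠ 1 for each prime q | 511.
x^(73) mod f = x^8 + x^7 + x^6 + x^2 + x + 1.
x^(7) mod f = x^7.
None equal 1, so x has full order 511; f is primitive.

Yes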